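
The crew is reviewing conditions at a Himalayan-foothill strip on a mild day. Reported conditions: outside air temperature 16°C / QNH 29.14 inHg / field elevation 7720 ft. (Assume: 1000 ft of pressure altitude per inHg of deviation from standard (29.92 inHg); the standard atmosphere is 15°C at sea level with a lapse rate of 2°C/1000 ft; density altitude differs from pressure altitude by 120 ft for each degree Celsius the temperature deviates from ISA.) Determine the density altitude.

Pressure altitude = 7720 + (29.92 − 29.14) × 1000 = 7720 + (+780) = 8500 ft.
ISA temperature at 8500 ft = 15 − 2 × (8500/1000) = -2°C.
ISA deviation = 16 − (-2) = +18°C.
Density altitude = 8500 + 120 × (18) = 10660 ft.

10660 ft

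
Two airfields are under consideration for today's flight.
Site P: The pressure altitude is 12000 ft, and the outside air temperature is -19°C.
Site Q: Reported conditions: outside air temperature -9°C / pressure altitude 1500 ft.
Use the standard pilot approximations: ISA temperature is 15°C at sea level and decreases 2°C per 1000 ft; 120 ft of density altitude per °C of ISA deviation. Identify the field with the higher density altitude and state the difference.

Site P by 11820 ft

Site P: ISA temp = -9°C, deviation -10°C, DA = 12000 + 120 × (-10) = 10800 ft.
Site Q: ISA temp = 12°C, deviation -21°C, DA = 1500 + 120 × (-21) = -1020 ft.
Site P is higher by 10800 − (-1020) = 11820 ft.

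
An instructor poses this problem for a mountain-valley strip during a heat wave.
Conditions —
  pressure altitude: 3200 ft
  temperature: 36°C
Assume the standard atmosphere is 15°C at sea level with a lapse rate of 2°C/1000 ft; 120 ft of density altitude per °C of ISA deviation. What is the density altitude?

ISA temperature at 3200 ft = 15 − 2 × (3200/1000) = 8.6°C.
ISA deviation = 36 − 8.6 = +27.4°C.
Density altitude = 3200 + 120 × (27.4) = 3200 + (+3288) = 6488 ft.

6488 ft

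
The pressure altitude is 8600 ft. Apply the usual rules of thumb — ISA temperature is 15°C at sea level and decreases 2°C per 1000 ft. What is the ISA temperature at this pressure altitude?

-2.2°C

ISA temperature = 15 − 2 × (8600/1000) = 15 − 17.2 = -2.2°C.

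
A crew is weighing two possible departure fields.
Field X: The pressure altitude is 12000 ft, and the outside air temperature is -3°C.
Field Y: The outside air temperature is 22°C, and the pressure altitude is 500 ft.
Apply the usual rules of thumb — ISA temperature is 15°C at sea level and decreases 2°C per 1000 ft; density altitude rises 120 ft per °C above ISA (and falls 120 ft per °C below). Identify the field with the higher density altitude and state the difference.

Field X: ISA temp = -9°C, deviation +6°C, DA = 12000 + 120 × 6 = 12720 ft.
Field Y: ISA temp = 14°C, deviation +8°C, DA = 500 + 120 × 8 = 1460 ft.
Field X is higher by 12720 − 1460 = 11260 ft.

Field X by 11260 ft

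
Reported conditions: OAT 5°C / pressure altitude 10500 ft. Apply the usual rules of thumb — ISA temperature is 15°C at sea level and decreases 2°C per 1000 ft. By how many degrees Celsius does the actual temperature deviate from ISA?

ISA+11°C

ISA temperature at 10500 ft = 15 − 2 × (10500/1000) = -6°C.
Deviation = OAT − ISA = 5 − (-6) = +11°C.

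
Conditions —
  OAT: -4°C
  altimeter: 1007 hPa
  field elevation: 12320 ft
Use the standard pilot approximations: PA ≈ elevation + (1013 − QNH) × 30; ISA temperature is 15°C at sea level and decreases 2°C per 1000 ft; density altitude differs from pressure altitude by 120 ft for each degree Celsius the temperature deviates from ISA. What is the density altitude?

Pressure altitude = 12320 + (1013 − 1007) × 30 = 12320 + (+180) = 12500 ft.
ISA temperature at 12500 ft = 15 − 2 × (12500/1000) = -10°C.
ISA deviation = -4 − (-10) = +6°C.
Density altitude = 12500 + 120 × (6) = 13220 ft.

13220 ft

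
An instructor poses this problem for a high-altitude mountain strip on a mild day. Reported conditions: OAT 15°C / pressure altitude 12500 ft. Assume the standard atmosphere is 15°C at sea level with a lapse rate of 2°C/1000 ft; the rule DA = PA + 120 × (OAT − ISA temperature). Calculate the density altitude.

ISA temperature at 12500 ft = 15 − 2 × (12500/1000) = -10°C.
ISA deviation = 15 − (-10) = +25°C.
Density altitude = 12500 + 120 × (25) = 12500 + (+3000) = 15500 ft.

15500 ft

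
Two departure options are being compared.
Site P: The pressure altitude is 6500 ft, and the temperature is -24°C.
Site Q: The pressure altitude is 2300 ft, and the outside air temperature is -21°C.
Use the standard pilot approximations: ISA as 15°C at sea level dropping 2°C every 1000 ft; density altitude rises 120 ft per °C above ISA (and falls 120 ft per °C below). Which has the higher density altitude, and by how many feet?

Site P: ISA temp = 2°C, deviation -26°C, DA = 6500 + 120 × (-26) = 3380 ft.
Site Q: ISA temp = 10.4°C, deviation -31.4°C, DA = 2300 + 120 × (-31.4) = -1468 ft.
Site P is higher by 3380 − (-1468) = 4848 ft.

Site P by 4848 ft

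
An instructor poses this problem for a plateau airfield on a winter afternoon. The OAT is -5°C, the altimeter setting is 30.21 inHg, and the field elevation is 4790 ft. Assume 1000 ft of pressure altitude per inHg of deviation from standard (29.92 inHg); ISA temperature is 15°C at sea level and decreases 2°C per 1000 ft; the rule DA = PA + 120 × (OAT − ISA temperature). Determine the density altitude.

Pressure altitude = 4790 + (29.92 − 30.21) × 1000 = 4790 + (-290) = 4500 ft.
ISA temperature at 4500 ft = 15 − 2 × (4500/1000) = 6°C.
ISA deviation = -5 − 6 = -11°C.
Density altitude = 4500 + 120 × (-11) = 3180 ft.

3180 ft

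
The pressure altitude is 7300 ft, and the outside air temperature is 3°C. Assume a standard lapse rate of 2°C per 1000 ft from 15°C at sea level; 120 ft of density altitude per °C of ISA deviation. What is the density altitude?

7612 ft

ISA temperature at 7300 ft = 15 − 2 × (7300/1000) = 0.4°C.
ISA deviation = 3 − 0.4 = +2.6°C.
Density altitude = 7300 + 120 × (2.6) = 7300 + (+312) = 7612 ft.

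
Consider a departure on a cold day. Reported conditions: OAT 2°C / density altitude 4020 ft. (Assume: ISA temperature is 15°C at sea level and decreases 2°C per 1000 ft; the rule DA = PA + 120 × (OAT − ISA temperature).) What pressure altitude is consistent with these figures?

DA = PA + 120 × (OAT − (15 − 2·PA/1000)) = PA + 120·OAT − 1800 + 0.24·PA = 1.24·PA + 120·OAT − 1800.
So 1.24·PA = 4020 − 120 × 2 + 1800 = 5580.
PA = 5580 / 1.24 = 4500 ft.

4500 ft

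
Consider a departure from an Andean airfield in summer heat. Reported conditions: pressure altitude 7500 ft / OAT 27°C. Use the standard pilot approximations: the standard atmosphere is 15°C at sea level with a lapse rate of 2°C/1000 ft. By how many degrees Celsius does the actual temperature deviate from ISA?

ISA+27°C

ISA temperature at 7500 ft = 15 − 2 × (7500/1000) = 0°C.
Deviation = OAT − ISA = 27 − 0 = +27°C.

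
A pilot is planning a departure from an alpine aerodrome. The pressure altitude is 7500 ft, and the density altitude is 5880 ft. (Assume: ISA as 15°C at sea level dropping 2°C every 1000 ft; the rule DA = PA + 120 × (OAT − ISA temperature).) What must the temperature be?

-13.5°C

Density altitude − pressure altitude = 5880 − 7500 = -1620 ft.
At 120 ft/°C that is an ISA deviation of -1620/120 = -13.5°C.
ISA temperature at 7500 ft = 15 − 2 × (7500/1000) = 0°C.
OAT = ISA + deviation = 0 + (-13.5) = -13.5°C.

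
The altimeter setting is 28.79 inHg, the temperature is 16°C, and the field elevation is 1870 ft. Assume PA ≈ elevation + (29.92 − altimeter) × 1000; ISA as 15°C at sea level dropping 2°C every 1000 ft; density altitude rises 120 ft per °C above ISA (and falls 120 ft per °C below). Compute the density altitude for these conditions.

Pressure altitude = 1870 + (29.92 − 28.79) × 1000 = 1870 + (+1130) = 3000 ft.
ISA temperature at 3000 ft = 15 − 2 × (3000/1000) = 9°C.
ISA deviation = 16 − 9 = +7°C.
Density altitude = 3000 + 120 × (7) = 3840 ft.

3840 ft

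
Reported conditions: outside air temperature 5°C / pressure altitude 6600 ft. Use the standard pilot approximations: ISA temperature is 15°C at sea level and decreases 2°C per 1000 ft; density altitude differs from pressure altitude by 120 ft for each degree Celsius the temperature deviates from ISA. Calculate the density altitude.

6984 ft

ISA temperature at 6600 ft = 15 − 2 × (6600/1000) = 1.8°C.
ISA deviation = 5 − 1.8 = +3.2°C.
Density altitude = 6600 + 120 × (3.2) = 6600 + (+384) = 6984 ft.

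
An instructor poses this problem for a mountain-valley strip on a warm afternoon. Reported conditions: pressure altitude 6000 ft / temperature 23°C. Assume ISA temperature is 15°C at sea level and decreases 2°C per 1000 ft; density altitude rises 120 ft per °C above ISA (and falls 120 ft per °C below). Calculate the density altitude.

8400 ft

ISA temperature at 6000 ft = 15 − 2 × (6000/1000) = 3°C.
ISA deviation = 23 − 3 = +20°C.
Density altitude = 6000 + 120 × (20) = 6000 + (+2400) = 8400 ft.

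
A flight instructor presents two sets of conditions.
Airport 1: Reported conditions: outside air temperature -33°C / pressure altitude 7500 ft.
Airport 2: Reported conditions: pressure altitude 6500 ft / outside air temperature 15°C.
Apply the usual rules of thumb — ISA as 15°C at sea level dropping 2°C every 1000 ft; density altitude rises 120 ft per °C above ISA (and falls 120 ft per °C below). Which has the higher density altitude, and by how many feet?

Airport 1: ISA temp = 0°C, deviation -33°C, DA = 7500 + 120 × (-33) = 3540 ft.
Airport 2: ISA temp = 2°C, deviation +13°C, DA = 6500 + 120 × 13 = 8060 ft.
Airport 2 is higher by 8060 − 3540 = 4520 ft.

Airport 2 by 4520 ft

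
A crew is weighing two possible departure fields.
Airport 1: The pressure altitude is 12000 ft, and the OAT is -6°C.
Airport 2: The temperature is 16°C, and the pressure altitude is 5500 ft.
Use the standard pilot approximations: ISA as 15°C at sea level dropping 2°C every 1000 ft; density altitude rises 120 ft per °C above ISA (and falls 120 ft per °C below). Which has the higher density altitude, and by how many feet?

Airport 1 by 5420 ft

Airport 1: ISA temp = -9°C, deviation +3°C, DA = 12000 + 120 × 3 = 12360 ft.
Airport 2: ISA temp = 4°C, deviation +12°C, DA = 5500 + 120 × 12 = 6940 ft.
Airport 1 is higher by 12360 − 6940 = 5420 ft.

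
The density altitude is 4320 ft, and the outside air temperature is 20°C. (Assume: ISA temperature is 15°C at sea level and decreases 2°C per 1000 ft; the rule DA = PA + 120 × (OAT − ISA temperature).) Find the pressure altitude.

DA = PA + 120 × (OAT − (15 − 2·PA/1000)) = PA + 120·OAT − 1800 + 0.24·PA = 1.24·PA + 120·OAT − 1800.
So 1.24·PA = 4320 − 120 × 20 + 1800 = 3720.
PA = 3720 / 1.24 = 3000 ft.

3000 ft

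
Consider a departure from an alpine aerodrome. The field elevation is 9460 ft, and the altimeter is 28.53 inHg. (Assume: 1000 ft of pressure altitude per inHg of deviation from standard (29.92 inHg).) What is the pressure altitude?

10850 ft

Pressure correction = (29.92 − 28.53) × 1000 = +1390 ft.
Pressure altitude = 9460 + (+1390) = 10850 ft.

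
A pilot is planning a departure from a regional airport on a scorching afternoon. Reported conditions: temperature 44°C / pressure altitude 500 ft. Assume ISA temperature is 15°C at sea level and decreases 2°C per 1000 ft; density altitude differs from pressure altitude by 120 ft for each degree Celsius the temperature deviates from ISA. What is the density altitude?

ISA temperature at 500 ft = 15 − 2 × (500/1000) = 14°C.
ISA deviation = 44 − 14 = +30°C.
Density altitude = 500 + 120 × (30) = 500 + (+3600) = 4100 ft.

4100 ft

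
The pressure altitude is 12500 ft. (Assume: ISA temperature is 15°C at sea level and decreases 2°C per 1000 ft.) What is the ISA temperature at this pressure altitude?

-10°C

ISA temperature = 15 − 2 × (12500/1000) = 15 − 25 = -10°C.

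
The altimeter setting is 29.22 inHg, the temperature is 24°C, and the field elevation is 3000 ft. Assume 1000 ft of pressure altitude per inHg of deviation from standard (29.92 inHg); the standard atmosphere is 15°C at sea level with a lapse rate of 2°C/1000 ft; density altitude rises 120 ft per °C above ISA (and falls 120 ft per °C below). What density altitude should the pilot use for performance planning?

5668 ft

Pressure altitude = 3000 + (29.92 − 29.22) × 1000 = 3000 + (+700) = 3700 ft.
ISA temperature at 3700 ft = 15 − 2 × (3700/1000) = 7.6°C.
ISA deviation = 24 − 7.6 = +16.4°C.
Density altitude = 3700 + 120 × (16.4) = 5668 ft.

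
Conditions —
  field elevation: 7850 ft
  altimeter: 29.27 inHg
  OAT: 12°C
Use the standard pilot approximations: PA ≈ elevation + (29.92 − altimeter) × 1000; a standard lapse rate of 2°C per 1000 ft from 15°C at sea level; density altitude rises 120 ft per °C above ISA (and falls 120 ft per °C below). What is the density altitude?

10180 ft

Pressure altitude = 7850 + (29.92 − 29.27) × 1000 = 7850 + (+650) = 8500 ft.
ISA temperature at 8500 ft = 15 − 2 × (8500/1000) = -2°C.
ISA deviation = 12 − (-2) = +14°C.
Density altitude = 8500 + 120 × (14) = 10180 ft.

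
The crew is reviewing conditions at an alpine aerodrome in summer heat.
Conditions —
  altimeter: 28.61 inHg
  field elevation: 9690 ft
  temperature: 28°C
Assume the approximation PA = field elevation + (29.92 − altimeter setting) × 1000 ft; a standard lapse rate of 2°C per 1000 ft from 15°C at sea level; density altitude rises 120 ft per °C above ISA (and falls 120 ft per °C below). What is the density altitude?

15200 ft

Pressure altitude = 9690 + (29.92 − 28.61) × 1000 = 9690 + (+1310) = 11000 ft.
ISA temperature at 11000 ft = 15 − 2 × (11000/1000) = -7°C.
ISA deviation = 28 − (-7) = +35°C.
Density altitude = 11000 + 120 × (35) = 15200 ft.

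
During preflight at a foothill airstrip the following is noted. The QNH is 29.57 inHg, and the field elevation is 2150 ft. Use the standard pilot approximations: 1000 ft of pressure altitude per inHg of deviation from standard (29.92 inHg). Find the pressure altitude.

2500 ft

Pressure correction = (29.92 − 29.57) × 1000 = +350 ft.
Pressure altitude = 2150 + (+350) = 2500 ft.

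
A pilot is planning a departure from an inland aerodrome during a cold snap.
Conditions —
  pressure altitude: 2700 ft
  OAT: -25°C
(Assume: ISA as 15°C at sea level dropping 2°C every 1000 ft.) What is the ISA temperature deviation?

ISA-34.6°C

ISA temperature at 2700 ft = 15 − 2 × (2700/1000) = 9.6°C.
Deviation = OAT − ISA = -25 − 9.6 = -34.6°C.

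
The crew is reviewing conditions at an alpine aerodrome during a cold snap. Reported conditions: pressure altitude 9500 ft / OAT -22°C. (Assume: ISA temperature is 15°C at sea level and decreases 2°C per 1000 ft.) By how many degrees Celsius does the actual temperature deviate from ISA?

ISA-18°C

ISA temperature at 9500 ft = 15 − 2 × (9500/1000) = -4°C.
Deviation = OAT − ISA = -22 − (-4) = -18°C.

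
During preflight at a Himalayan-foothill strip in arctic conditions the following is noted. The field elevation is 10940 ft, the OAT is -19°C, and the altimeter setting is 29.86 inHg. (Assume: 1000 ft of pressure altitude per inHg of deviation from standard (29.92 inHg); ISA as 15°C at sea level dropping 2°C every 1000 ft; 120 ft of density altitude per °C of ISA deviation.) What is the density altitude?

9560 ft

Pressure altitude = 10940 + (29.92 − 29.86) × 1000 = 10940 + (+60) = 11000 ft.
ISA temperature at 11000 ft = 15 − 2 × (11000/1000) = -7°C.
ISA deviation = -19 − (-7) = -12°C.
Density altitude = 11000 + 120 × (-12) = 9560 ft.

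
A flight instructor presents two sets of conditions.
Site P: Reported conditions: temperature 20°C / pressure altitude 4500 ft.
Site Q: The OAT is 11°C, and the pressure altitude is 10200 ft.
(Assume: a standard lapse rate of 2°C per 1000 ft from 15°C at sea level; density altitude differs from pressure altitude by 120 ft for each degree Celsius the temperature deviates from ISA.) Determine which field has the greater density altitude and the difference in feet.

Site P: ISA temp = 6°C, deviation +14°C, DA = 4500 + 120 × 14 = 6180 ft.
Site Q: ISA temp = -5.4°C, deviation +16.4°C, DA = 10200 + 120 × 16.4 = 12168 ft.
Site Q is higher by 12168 − 6180 = 5988 ft.

Site Q by 5988 ft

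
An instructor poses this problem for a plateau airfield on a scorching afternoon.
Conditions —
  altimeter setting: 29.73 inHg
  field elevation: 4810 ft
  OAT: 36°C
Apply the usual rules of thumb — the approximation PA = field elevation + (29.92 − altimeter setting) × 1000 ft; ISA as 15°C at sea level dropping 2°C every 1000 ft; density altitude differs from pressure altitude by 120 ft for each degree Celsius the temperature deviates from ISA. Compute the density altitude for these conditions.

Pressure altitude = 4810 + (29.92 − 29.73) × 1000 = 4810 + (+190) = 5000 ft.
ISA temperature at 5000 ft = 15 − 2 × (5000/1000) = 5°C.
ISA deviation = 36 − 5 = +31°C.
Density altitude = 5000 + 120 × (31) = 8720 ft.

8720 ft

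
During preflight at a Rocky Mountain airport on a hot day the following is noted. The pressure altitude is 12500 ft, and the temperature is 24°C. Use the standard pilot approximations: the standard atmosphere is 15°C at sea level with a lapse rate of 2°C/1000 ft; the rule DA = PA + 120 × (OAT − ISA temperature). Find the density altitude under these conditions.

16580 ft

ISA temperature at 12500 ft = 15 − 2 × (12500/1000) = -10°C.
ISA deviation = 24 − (-10) = +34°C.
Density altitude = 12500 + 120 × (34) = 12500 + (+4080) = 16580 ft.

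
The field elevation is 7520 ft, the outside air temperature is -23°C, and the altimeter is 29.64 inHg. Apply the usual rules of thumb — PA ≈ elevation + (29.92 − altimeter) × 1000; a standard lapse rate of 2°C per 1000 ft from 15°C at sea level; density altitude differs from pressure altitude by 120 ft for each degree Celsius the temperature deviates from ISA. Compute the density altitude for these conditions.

Pressure altitude = 7520 + (29.92 − 29.64) × 1000 = 7520 + (+280) = 7800 ft.
ISA temperature at 7800 ft = 15 − 2 × (7800/1000) = -0.6°C.
ISA deviation = -23 − (-0.6) = -22.4°C.
Density altitude = 7800 + 120 × (-22.4) = 5112 ft.

5112 ft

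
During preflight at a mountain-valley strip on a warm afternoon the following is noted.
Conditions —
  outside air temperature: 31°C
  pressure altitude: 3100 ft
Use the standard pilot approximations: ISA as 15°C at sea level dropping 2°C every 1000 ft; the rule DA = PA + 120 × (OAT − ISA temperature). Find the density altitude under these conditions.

5764 ft

ISA temperature at 3100 ft = 15 − 2 × (3100/1000) = 8.8°C.
ISA deviation = 31 − 8.8 = +22.2°C.
Density altitude = 3100 + 120 × (22.2) = 3100 + (+2664) = 5764 ft.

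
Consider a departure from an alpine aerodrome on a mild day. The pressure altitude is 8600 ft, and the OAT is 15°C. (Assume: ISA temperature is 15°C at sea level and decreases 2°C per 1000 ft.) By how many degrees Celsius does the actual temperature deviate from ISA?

ISA temperature at 8600 ft = 15 − 2 × (8600/1000) = -2.2°C.
Deviation = OAT − ISA = 15 − (-2.2) = +17.2°C.

ISA+17.2°C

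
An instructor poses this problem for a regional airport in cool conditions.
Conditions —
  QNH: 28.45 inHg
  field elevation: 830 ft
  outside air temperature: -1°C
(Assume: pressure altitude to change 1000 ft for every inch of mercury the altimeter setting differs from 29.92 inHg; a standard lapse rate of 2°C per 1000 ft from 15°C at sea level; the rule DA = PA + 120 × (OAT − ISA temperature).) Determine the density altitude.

Pressure altitude = 830 + (29.92 − 28.45) × 1000 = 830 + (+1470) = 2300 ft.
ISA temperature at 2300 ft = 15 − 2 × (2300/1000) = 10.4°C.
ISA deviation = -1 − 10.4 = -11.4°C.
Density altitude = 2300 + 120 × (-11.4) = 932 ft.

932 ft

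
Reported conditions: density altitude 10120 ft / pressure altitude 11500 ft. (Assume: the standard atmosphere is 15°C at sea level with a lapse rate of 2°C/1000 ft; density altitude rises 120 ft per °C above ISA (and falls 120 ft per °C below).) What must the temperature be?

-19.5°C

Density altitude − pressure altitude = 10120 − 11500 = -1380 ft.
At 120 ft/°C that is an ISA deviation of -1380/120 = -11.5°C.
ISA temperature at 11500 ft = 15 − 2 × (11500/1000) = -8°C.
OAT = ISA + deviation = -8 + (-11.5) = -19.5°C.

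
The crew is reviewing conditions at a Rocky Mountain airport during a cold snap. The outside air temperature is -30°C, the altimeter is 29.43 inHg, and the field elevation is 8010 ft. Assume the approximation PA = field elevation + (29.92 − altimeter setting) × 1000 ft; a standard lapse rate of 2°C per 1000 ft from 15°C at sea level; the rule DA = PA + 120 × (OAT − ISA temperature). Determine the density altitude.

5140 ft

Pressure altitude = 8010 + (29.92 − 29.43) × 1000 = 8010 + (+490) = 8500 ft.
ISA temperature at 8500 ft = 15 − 2 × (8500/1000) = -2°C.
ISA deviation = -30 − (-2) = -28°C.
Density altitude = 8500 + 120 × (-28) = 5140 ft.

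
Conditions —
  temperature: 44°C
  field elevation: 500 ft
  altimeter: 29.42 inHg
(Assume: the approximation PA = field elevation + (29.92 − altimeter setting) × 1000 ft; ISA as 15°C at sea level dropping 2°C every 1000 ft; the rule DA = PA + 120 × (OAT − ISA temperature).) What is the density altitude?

4720 ft

Pressure altitude = 500 + (29.92 − 29.42) × 1000 = 500 + (+500) = 1000 ft.
ISA temperature at 1000 ft = 15 − 2 × (1000/1000) = 13°C.
ISA deviation = 44 − 13 = +31°C.
Density altitude = 1000 + 120 × (31) = 4720 ft.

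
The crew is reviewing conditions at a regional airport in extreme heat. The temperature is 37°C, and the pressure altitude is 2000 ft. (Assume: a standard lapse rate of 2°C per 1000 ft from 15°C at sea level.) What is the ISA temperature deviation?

ISA temperature at 2000 ft = 15 − 2 × (2000/1000) = 11°C.
Deviation = OAT − ISA = 37 − 11 = +26°C.

ISA+26°C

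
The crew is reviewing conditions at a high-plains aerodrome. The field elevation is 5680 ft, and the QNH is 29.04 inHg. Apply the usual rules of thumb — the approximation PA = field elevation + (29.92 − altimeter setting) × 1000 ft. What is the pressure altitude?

Pressure correction = (29.92 − 29.04) × 1000 = +880 ft.
Pressure altitude = 5680 + (+880) = 6560 ft.

6560 ft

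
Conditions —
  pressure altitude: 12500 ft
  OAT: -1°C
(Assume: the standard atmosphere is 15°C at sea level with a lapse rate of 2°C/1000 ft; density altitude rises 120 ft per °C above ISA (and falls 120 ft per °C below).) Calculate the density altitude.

13580 ft

ISA temperature at 12500 ft = 15 − 2 × (12500/1000) = -10°C.
ISA deviation = -1 − (-10) = +9°C.
Density altitude = 12500 + 120 × (9) = 12500 + (+1080) = 13580 ft.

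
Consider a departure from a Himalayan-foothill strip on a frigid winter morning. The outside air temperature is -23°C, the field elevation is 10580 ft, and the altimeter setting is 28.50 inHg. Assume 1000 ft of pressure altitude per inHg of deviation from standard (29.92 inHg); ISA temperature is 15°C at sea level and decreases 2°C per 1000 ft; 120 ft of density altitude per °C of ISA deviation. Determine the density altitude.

Pressure altitude = 10580 + (29.92 − 28.50) × 1000 = 10580 + (+1420) = 12000 ft.
ISA temperature at 12000 ft = 15 − 2 × (12000/1000) = -9°C.
ISA deviation = -23 − (-9) = -14°C.
Density altitude = 12000 + 120 × (-14) = 10320 ft.

10320 ft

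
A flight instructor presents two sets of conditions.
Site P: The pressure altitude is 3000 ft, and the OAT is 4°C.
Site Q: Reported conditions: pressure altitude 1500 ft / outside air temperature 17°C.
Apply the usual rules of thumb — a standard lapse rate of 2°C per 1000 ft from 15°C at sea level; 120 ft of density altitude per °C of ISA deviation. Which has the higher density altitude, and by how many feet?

Site P by 300 ft

Site P: ISA temp = 9°C, deviation -5°C, DA = 3000 + 120 × (-5) = 2400 ft.
Site Q: ISA temp = 12°C, deviation +5°C, DA = 1500 + 120 × 5 = 2100 ft.
Site P is higher by 2400 − 2100 = 300 ft.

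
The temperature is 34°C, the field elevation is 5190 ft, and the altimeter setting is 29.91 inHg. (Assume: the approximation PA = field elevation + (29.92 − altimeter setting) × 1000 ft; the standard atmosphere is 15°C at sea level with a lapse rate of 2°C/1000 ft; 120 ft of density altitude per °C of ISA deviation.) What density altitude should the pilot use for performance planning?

8728 ft

Pressure altitude = 5190 + (29.92 − 29.91) × 1000 = 5190 + (+10) = 5200 ft.
ISA temperature at 5200 ft = 15 − 2 × (5200/1000) = 4.6°C.
ISA deviation = 34 − 4.6 = +29.4°C.
Density altitude = 5200 + 120 × (29.4) = 8728 ft.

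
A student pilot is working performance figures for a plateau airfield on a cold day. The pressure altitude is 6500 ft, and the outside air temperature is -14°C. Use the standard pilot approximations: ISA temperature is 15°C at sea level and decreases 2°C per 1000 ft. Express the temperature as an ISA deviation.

ISA temperature at 6500 ft = 15 − 2 × (6500/1000) = 2°C.
Deviation = OAT − ISA = -14 − 2 = -16°C.

ISA-16°C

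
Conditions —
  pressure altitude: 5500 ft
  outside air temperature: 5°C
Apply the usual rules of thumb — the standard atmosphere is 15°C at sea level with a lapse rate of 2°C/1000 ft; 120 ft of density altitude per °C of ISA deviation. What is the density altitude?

ISA temperature at 5500 ft = 15 − 2 × (5500/1000) = 4°C.
ISA deviation = 5 − 4 = +1°C.
Density altitude = 5500 + 120 × (1) = 5500 + (+120) = 5620 ft.

5620 ft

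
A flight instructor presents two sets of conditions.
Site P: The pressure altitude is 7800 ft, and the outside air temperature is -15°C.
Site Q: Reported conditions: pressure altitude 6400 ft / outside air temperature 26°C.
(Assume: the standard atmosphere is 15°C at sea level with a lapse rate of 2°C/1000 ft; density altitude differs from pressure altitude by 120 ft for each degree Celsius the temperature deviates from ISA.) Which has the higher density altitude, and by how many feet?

Site Q by 3184 ft

Site P: ISA temp = -0.6°C, deviation -14.4°C, DA = 7800 + 120 × (-14.4) = 6072 ft.
Site Q: ISA temp = 2.2°C, deviation +23.8°C, DA = 6400 + 120 × 23.8 = 9256 ft.
Site Q is higher by 9256 − 6072 = 3184 ft.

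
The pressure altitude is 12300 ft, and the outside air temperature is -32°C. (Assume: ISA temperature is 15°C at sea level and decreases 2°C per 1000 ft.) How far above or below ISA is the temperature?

ISA temperature at 12300 ft = 15 − 2 × (12300/1000) = -9.6°C.
Deviation = OAT − ISA = -32 − (-9.6) = -22.4°C.

ISA-22.4°C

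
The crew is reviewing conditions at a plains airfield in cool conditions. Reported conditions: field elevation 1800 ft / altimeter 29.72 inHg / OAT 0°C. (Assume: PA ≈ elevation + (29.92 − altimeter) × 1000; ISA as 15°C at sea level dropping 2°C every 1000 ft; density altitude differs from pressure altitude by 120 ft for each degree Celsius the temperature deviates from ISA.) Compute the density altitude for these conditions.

Pressure altitude = 1800 + (29.92 − 29.72) × 1000 = 1800 + (+200) = 2000 ft.
ISA temperature at 2000 ft = 15 − 2 × (2000/1000) = 11°C.
ISA deviation = 0 − 11 = -11°C.
Density altitude = 2000 + 120 × (-11) = 680 ft.

680 ft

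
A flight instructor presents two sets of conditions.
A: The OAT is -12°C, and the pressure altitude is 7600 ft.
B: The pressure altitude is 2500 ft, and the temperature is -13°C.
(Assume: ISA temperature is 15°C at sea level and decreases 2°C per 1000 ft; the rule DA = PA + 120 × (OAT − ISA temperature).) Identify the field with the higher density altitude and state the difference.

A: ISA temp = -0.2°C, deviation -11.8°C, DA = 7600 + 120 × (-11.8) = 6184 ft.
B: ISA temp = 10°C, deviation -23°C, DA = 2500 + 120 × (-23) = -260 ft.
A is higher by 6184 − (-260) = 6444 ft.

A by 6444 ft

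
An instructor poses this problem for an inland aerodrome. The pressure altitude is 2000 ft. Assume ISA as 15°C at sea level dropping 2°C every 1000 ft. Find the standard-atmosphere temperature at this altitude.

ISA temperature = 15 − 2 × (2000/1000) = 15 − 4 = 11°C.

11°C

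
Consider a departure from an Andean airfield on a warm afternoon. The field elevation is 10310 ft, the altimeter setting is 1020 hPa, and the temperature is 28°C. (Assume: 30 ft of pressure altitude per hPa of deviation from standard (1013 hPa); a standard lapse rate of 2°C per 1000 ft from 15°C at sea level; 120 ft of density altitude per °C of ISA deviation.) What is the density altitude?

Pressure altitude = 10310 + (1013 − 1020) × 30 = 10310 + (-210) = 10100 ft.
ISA temperature at 10100 ft = 15 − 2 × (10100/1000) = -5.2°C.
ISA deviation = 28 − (-5.2) = +33.2°C.
Density altitude = 10100 + 120 × (33.2) = 14084 ft.

14084 ft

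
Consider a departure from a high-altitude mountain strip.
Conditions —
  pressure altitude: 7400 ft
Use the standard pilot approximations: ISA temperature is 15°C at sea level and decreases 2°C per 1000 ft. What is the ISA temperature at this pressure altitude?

0.2°C

ISA temperature = 15 − 2 × (7400/1000) = 15 − 14.8 = 0.2°C.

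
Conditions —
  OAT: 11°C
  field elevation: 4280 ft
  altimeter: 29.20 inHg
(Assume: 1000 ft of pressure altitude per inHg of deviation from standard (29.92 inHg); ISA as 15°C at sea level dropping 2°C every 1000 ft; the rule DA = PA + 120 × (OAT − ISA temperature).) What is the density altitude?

Pressure altitude = 4280 + (29.92 − 29.20) × 1000 = 4280 + (+720) = 5000 ft.
ISA temperature at 5000 ft = 15 − 2 × (5000/1000) = 5°C.
ISA deviation = 11 − 5 = +6°C.
Density altitude = 5000 + 120 × (6) = 5720 ft.

5720 ft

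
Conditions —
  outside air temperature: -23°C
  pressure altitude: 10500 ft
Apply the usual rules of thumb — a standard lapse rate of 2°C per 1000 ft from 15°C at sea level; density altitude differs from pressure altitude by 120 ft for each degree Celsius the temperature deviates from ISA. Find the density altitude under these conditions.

8460 ft

ISA temperature at 10500 ft = 15 − 2 × (10500/1000) = -6°C.
ISA deviation = -23 − (-6) = -17°C.
Density altitude = 10500 + 120 × (-17) = 10500 + (-2040) = 8460 ft.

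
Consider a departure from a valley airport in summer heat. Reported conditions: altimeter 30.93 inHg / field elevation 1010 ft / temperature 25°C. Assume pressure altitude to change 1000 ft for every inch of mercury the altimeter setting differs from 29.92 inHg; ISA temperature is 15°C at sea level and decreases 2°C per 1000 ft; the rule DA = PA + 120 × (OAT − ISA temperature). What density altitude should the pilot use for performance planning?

Pressure altitude = 1010 + (29.92 − 30.93) × 1000 = 1010 + (-1010) = 0 ft.
ISA temperature at 0 ft = 15 − 2 × (0/1000) = 15°C.
ISA deviation = 25 − 15 = +10°C.
Density altitude = 0 + 120 × (10) = 1200 ft.

1200 ft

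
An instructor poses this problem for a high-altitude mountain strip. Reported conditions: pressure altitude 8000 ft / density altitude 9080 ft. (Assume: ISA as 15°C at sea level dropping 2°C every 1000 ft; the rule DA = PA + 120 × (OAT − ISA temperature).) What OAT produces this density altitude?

8°C

Density altitude − pressure altitude = 9080 − 8000 = +1080 ft.
At 120 ft/°C that is an ISA deviation of 1080/120 = +9°C.
ISA temperature at 8000 ft = 15 − 2 × (8000/1000) = -1°C.
OAT = ISA + deviation = -1 + (+9) = 8°C.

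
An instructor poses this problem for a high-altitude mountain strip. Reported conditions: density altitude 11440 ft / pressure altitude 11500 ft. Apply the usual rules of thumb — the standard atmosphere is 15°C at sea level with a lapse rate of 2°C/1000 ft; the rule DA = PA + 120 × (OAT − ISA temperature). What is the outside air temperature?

Density altitude − pressure altitude = 11440 − 11500 = -60 ft.
At 120 ft/°C that is an ISA deviation of -60/120 = -0.5°C.
ISA temperature at 11500 ft = 15 − 2 × (11500/1000) = -8°C.
OAT = ISA + deviation = -8 + (-0.5) = -8.5°C.

-8.5°C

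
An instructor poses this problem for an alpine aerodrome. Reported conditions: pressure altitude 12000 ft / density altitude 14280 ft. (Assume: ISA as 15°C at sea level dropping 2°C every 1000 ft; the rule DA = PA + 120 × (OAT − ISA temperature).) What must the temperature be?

10°C

Density altitude − pressure altitude = 14280 − 12000 = +2280 ft.
At 120 ft/°C that is an ISA deviation of 2280/120 = +19°C.
ISA temperature at 12000 ft = 15 − 2 × (12000/1000) = -9°C.
OAT = ISA + deviation = -9 + (+19) = 10°C.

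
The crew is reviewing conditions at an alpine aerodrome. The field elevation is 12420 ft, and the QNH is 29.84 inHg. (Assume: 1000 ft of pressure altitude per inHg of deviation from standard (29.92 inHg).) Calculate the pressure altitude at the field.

12500 ft

Pressure correction = (29.92 − 29.84) × 1000 = +80 ft.
Pressure altitude = 12420 + (+80) = 12500 ft.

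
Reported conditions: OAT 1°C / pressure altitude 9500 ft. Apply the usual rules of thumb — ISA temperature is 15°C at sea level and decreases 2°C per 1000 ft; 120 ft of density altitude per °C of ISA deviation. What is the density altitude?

10100 ft

ISA temperature at 9500 ft = 15 − 2 × (9500/1000) = -4°C.
ISA deviation = 1 − (-4) = +5°C.
Density altitude = 9500 + 120 × (5) = 9500 + (+600) = 10100 ft.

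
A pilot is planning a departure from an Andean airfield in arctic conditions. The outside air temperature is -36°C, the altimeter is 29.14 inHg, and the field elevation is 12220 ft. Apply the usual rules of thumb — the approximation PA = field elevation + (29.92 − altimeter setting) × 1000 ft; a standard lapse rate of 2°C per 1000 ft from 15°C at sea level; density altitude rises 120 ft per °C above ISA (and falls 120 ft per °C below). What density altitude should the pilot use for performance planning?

10000 ft

Pressure altitude = 12220 + (29.92 − 29.14) × 1000 = 12220 + (+780) = 13000 ft.
ISA temperature at 13000 ft = 15 − 2 × (13000/1000) = -11°C.
ISA deviation = -36 − (-11) = -25°C.
Density altitude = 13000 + 120 × (-25) = 10000 ft.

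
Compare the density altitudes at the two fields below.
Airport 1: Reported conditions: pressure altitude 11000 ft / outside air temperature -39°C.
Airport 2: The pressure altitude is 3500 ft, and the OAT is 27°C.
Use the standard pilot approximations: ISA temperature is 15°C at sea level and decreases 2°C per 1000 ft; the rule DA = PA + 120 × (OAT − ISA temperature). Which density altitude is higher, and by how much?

Airport 1 by 1380 ft

Airport 1: ISA temp = -7°C, deviation -32°C, DA = 11000 + 120 × (-32) = 7160 ft.
Airport 2: ISA temp = 8°C, deviation +19°C, DA = 3500 + 120 × 19 = 5780 ft.
Airport 1 is higher by 7160 − 5780 = 1380 ft.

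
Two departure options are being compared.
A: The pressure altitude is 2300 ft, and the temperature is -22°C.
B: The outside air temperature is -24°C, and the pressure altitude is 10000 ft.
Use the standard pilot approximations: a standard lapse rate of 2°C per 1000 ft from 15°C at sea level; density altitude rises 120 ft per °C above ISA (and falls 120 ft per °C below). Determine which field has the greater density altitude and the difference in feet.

A: ISA temp = 10.4°C, deviation -32.4°C, DA = 2300 + 120 × (-32.4) = -1588 ft.
B: ISA temp = -5°C, deviation -19°C, DA = 10000 + 120 × (-19) = 7720 ft.
B is higher by 7720 − (-1588) = 9308 ft.

B by 9308 ft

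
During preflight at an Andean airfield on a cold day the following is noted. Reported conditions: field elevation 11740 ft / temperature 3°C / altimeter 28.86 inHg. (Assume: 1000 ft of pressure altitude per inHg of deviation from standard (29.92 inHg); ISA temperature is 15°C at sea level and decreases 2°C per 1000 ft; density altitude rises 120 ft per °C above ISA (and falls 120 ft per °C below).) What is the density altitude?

Pressure altitude = 11740 + (29.92 − 28.86) × 1000 = 11740 + (+1060) = 12800 ft.
ISA temperature at 12800 ft = 15 − 2 × (12800/1000) = -10.6°C.
ISA deviation = 3 − (-10.6) = +13.6°C.
Density altitude = 12800 + 120 × (13.6) = 14432 ft.

14432 ft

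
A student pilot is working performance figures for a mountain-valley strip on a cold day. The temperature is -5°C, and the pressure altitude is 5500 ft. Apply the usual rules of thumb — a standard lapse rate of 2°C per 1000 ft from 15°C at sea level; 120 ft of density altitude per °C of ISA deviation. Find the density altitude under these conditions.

4420 ft

ISA temperature at 5500 ft = 15 − 2 × (5500/1000) = 4°C.
ISA deviation = -5 − 4 = -9°C.
Density altitude = 5500 + 120 × (-9) = 5500 + (-1080) = 4420 ft.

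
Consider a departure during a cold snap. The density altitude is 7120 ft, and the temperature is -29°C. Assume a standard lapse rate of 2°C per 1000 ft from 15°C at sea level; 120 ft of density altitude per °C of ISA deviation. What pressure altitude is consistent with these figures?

10000 ft

DA = PA + 120 × (OAT − (15 − 2·PA/1000)) = PA + 120·OAT − 1800 + 0.24·PA = 1.24·PA + 120·OAT − 1800.
So 1.24·PA = 7120 − 120 × (-29) + 1800 = 12400.
PA = 12400 / 1.24 = 10000 ft.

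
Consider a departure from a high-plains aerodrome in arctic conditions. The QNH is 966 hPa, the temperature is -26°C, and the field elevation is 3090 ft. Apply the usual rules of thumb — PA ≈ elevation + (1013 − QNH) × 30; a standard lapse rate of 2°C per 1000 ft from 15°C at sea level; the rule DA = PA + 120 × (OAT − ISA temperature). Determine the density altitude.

Pressure altitude = 3090 + (1013 − 966) × 30 = 3090 + (+1410) = 4500 ft.
ISA temperature at 4500 ft = 15 − 2 × (4500/1000) = 6°C.
ISA deviation = -26 − 6 = -32°C.
Density altitude = 4500 + 120 × (-32) = 660 ft.

660 ft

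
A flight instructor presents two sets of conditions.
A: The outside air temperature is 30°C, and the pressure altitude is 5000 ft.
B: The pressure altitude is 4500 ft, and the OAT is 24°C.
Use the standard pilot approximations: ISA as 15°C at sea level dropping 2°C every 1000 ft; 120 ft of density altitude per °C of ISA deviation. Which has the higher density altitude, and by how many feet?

A by 1340 ft

A: ISA temp = 5°C, deviation +25°C, DA = 5000 + 120 × 25 = 8000 ft.
B: ISA temp = 6°C, deviation +18°C, DA = 4500 + 120 × 18 = 6660 ft.
A is higher by 8000 − 6660 = 1340 ft.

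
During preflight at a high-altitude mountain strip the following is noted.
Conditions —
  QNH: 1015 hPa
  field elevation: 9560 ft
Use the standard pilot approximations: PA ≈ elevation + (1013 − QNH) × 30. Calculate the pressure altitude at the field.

9500 ft

Pressure correction = (1013 − 1015) × 30 = -60 ft.
Pressure altitude = 9560 + (-60) = 9500 ft.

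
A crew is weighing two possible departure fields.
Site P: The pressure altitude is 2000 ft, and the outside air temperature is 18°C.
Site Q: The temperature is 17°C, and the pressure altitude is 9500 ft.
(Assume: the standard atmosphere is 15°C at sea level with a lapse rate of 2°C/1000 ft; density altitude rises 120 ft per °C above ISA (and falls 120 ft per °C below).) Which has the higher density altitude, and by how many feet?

Site P: ISA temp = 11°C, deviation +7°C, DA = 2000 + 120 × 7 = 2840 ft.
Site Q: ISA temp = -4°C, deviation +21°C, DA = 9500 + 120 × 21 = 12020 ft.
Site Q is higher by 12020 − 2840 = 9180 ft.

Site Q by 9180 ft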